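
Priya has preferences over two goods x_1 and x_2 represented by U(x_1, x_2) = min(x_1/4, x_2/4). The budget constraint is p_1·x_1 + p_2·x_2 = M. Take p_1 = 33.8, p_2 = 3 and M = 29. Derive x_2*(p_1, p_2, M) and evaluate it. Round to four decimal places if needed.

Demand: x_1*(p_1,p_2,M) = 4·M/(4·p_1 + 4·p_2), x_2* = 4·M/(4·p_1 + 4·p_2).
Here 4·33.8 + 4·3 = 147.2, giving x_2* = 0.788.

x_2* = 0.788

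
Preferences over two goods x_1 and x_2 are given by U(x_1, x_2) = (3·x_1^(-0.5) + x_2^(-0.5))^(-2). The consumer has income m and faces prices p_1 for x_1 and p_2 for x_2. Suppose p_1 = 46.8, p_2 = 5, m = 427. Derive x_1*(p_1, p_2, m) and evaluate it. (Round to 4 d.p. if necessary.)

From the CES first-order condition, 3·(x_2/x_1)^(1.5) = p_1/p_2.
Solve for the ratio: x_2/x_1 = [(1/3)·p_1/p_2]^(2/3).
Substitute x_2 = (x_2/x_1)·x_1 into the budget: x_1* = m/(p_1 + p_2·(x_2/x_1)).
Numerically x_2/x_1 = 2.135189, so x_1* = 427/(46.8 + 5·2.135189) = 7.4292.

x_1* = 7.4292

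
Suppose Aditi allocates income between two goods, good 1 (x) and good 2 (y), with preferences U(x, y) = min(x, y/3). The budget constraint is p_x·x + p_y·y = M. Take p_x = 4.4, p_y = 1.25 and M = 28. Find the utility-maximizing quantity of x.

Demand: x*(p_x,p_y,M) = M/(p_x + 3·p_y), y* = 3·M/(p_x + 3·p_y).
Here 4.4 + 3·1.25 = 8.15, giving x* = 3.4356.

x* = 3.4356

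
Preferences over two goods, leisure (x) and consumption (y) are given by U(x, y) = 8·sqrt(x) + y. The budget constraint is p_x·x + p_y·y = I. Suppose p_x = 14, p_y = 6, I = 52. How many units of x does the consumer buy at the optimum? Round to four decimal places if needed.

x* = 2.9388

Set MRS = p_x/p_y: 4·x^(−1/2) = p_x/p_y.
Solve: √x = 4·p_y/p_x, so x*(p_x,p_y) = (4·p_y/p_x)², and y* = (I − p_x·x*)/p_y.
Plugging in: x* = (4·6/14)² = 2.9388.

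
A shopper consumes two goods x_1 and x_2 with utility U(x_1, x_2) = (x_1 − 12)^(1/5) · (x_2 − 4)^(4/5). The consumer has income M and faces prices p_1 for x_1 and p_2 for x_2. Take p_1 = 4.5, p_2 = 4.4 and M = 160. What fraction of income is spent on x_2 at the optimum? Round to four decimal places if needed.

share on x_2 = 0.552

After buying the subsistence bundle (12, 4), a share 0.2 of the remaining income goes to x_1: x_1* = 12 + 0.2·(M − 12p_1 − 4p_2)/p_1.
Discretionary income = 160 − 12·4.5 − 4·4.4 = 88.4; x_1* = 12 + 0.2·88.4/4.5 = 15.9289; x_2* = 4 + 0.8·88.4/4.4 = 20.0727.
Expenditure on x_2: 4.4·20.0727 = 88.32; share = 0.552.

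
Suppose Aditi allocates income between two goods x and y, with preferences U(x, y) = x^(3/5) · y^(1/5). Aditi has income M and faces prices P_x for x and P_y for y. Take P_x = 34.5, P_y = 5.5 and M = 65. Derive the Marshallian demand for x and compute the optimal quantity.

x* = 1.413

Tangency: MRS = 3·y/x = P_x/P_y.
Rearranging, P_y·y = (1/3)·P_x·x. Substituting into the budget gives P_x·x·(1 + (1/3)) = M.
Demand: x*(P_x,P_y,M) = 0.75·M/P_x and y* = 0.25·M/P_y.
At P_x=34.5, P_y=5.5, M=65: x* = 0.75·65/34.5 = 1.413.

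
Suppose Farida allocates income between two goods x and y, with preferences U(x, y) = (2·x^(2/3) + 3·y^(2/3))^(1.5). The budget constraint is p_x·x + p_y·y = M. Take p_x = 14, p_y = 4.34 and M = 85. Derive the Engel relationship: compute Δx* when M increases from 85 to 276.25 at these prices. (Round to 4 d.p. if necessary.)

From the CES first-order condition, (2/3)·(y/x)^(1/3) = p_x/p_y.
Solve for the ratio: y/x = [(3/2)·p_x/p_y]^(3).
With the ratio pinned down, the budget gives x* = M/(p_x + p_y·(y/x)) and y* = (y/x)·x*.
Numerically y/x = 113.289248, so x* = 85/(14 + 4.34·113.289248) = 0.1681.
At M' = 276.25: x* = 0.5463. Change: 0.5463 − 0.1681 = 0.3782.

Δx* = 0.3782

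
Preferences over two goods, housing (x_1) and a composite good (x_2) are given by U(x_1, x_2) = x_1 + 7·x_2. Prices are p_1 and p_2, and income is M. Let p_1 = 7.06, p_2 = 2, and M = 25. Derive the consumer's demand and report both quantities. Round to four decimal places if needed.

x_1* = 0, x_2* = 12.5

Perfect substitutes: compare marginal utility per dollar. 1/p_1 vs 7/p_2 → 0.1416 vs 3.5.
x_2 gives more utility per dollar, so spend all income on x_2: x_2* = M/p_2, x_1* = 0.
Numerically: x_1* = 0, x_2* = 12.5.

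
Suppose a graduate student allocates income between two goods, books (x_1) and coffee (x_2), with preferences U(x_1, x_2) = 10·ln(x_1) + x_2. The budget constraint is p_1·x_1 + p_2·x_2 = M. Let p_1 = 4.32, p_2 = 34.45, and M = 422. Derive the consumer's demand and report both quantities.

x_1* = 79.7454, x_2* = 2.2496

MU_x_1 = 10/x_1, MU_x_2 = 1. Tangency: 10/x_1 = p_1/p_2.
So x_1*(p_1,p_2) = 10·p_2/p_1, independent of income; and x_2* = (M − 10·p_2)/p_2.
At the given prices: x_1* = 10·34.45/4.32 = 79.7454, and x_2* = 2.2496.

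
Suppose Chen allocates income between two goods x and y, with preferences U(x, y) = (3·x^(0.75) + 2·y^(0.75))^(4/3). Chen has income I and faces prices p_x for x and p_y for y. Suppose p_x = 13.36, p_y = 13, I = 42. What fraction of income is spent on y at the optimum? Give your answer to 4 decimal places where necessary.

share on y = 0.1765

From the CES first-order condition, (3/2)·(y/x)^(0.25) = p_x/p_y.
Hence y/x = ((2/3)·p_x/p_y)^(1/(0.25)), i.e. raised to the 4 power.
Substitute y = (y/x)·x into the budget: x* = I/(p_x + p_y·(y/x)).
Numerically y/x = 0.220337, so x* = 42/(13.36 + 13·0.220337) = 2.5887 and y* = 0.220337·2.5887 = 0.5704.
Expenditure on y: 13·0.5704 = 7.415; share = 0.1765.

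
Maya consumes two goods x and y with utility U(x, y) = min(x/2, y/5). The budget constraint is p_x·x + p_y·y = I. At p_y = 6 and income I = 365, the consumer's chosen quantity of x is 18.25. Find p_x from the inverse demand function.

p_x = 5

Leontief preferences: the optimum is at the kink where x/2 = y/5, i.e. y = (5/2)·x.
Budget: p_x·x + p_y·(5/2)·x = I, so (2·p_x + 5·p_y)·x = 2·I.
Demand: x*(p_x,p_y,I) = 2·I/(2·p_x + 5·p_y), y* = 5·I/(2·p_x + 5·p_y).
Set x* = 18.25 in the demand function and solve for p_x: p_x = 5.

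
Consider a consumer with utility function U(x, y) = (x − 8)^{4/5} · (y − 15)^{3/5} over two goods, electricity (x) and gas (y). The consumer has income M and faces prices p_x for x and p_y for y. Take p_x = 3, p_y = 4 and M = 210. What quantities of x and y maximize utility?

This is Cobb-Douglas in (x−8, y−15): tangency gives 0.8·p_y·(y−15) = 0.6·p_x·(x−8).
After buying the subsistence bundle (8, 15), a share 4/7 of the remaining income goes to x: x* = 8 + 4/7·(M − 8p_x − 15p_y)/p_x.
Discretionary income = 210 − 8·3 − 15·4 = 126; x* = 8 + 4/7·126/3 = 32; y* = 15 + 3/7·126/4 = 28.5.

x* = 32, y* = 28.5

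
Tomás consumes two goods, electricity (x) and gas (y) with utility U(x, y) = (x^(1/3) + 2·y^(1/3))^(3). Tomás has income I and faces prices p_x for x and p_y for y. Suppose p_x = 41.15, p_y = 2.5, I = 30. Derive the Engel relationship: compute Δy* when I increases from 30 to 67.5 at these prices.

Numerically y/x = 188.881638, so x* = 30/(41.15 + 2.5·188.881638) = 0.0584 and y* = 188.881638·0.0584 = 11.0381.
At I' = 67.5: y* = 24.8357. Change: 24.8357 − 11.0381 = 13.7976.

Δy* = 13.7976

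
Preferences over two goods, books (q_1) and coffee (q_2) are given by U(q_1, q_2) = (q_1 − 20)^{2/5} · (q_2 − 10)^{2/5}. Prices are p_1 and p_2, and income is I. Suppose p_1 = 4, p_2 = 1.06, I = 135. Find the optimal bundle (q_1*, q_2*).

MRS = (q_2−10)/(q_1−20). Tangency with p_1/p_2 gives q_2−10 = (p_1/p_2)·(q_1−20).
After buying the subsistence bundle (20, 10), a share 0.5 of the remaining income goes to q_1: q_1* = 20 + 0.5·(I − 20p_1 − 10p_2)/p_1.
Discretionary income = 135 − 20·4 − 10·1.06 = 44.4; q_1* = 20 + 0.5·44.4/4 = 25.55; q_2* = 10 + 0.5·44.4/1.06 = 30.9434.

q_1* = 25.55, q_2* = 30.9434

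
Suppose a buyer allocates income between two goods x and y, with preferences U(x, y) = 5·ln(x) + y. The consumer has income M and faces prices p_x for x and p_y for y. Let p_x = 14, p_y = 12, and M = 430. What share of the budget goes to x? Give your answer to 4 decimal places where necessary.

MU_x = 5/x, MU_y = 1. Tangency: 5/x = p_x/p_y.
So x*(p_x,p_y) = 5·p_y/p_x, independent of income; and y* = (M − 5·p_y)/p_y.
At the given prices: x* = 5·12/14 = 4.2857, and y* = 30.8333.
Expenditure on x: 14·4.2857 = 60; share = 0.1395.

share on x = 0.1395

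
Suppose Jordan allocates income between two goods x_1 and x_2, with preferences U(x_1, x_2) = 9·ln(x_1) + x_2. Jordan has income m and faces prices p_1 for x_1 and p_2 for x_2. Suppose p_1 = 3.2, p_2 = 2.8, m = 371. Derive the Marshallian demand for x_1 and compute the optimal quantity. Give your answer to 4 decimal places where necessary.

x_1* = 7.875

MU_x_1 = 9/x_1, MU_x_2 = 1. Tangency: 9/x_1 = p_1/p_2.
So x_1*(p_1,p_2) = 9·p_2/p_1, independent of income; and x_2* = (m − 9·p_2)/p_2.
At the given prices: x_1* = 9·2.8/3.2 = 7.875.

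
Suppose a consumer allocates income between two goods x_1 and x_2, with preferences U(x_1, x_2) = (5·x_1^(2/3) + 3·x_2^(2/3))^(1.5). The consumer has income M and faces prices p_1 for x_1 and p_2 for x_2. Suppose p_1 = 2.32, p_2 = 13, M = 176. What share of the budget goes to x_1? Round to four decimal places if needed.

share on x_1 = 0.9932

MRS = MU_x_1/MU_x_2 = (5/3)·(x_2/x_1)^(1/3). Set equal to p_1/p_2.
Hence x_2/x_1 = ((3/5)·p_1/p_2)^(1/(1/3)), i.e. raised to the 3 power.
Substitute x_2 = (x_2/x_1)·x_1 into the budget: x_1* = M/(p_1 + p_2·(x_2/x_1)).
Numerically x_2/x_1 = 0.001228, so x_1* = 176/(2.32 + 13·0.001228) = 75.3438 and x_2* = 0.001228·75.3438 = 0.0925.
Expenditure on x_1: 2.32·75.3438 = 174.7975; share = 0.9932.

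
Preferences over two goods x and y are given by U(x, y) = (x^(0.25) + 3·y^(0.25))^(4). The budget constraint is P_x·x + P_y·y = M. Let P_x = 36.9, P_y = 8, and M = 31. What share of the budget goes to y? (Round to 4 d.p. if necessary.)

share on y = 0.8781

MRS = MU_x/MU_y = (1/3)·(y/x)^(0.75). Set equal to P_x/P_y.
Hence y/x = (3·P_x/P_y)^(1/(0.75)), i.e. raised to the 4/3 power.
Substitute y = (y/x)·x into the budget: x* = M/(P_x + P_y·(y/x)).
Numerically y/x = 33.220807, so x* = 31/(36.9 + 8·33.220807) = 0.1024 and y* = 33.220807·0.1024 = 3.4026.
Expenditure on y: 8·3.4026 = 27.2206; share = 0.8781.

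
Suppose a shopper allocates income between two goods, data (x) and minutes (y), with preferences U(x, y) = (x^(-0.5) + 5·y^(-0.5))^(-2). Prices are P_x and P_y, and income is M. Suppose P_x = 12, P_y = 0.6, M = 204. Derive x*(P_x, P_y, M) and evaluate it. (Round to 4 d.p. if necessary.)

x* = 8.184

MU_x ∝ x^(-1.5), MU_y ∝ 5·y^(-1.5), so MRS = (1/5)·(y/x)^(1.5) = P_x/P_y.
Solve for the ratio: y/x = [5·P_x/P_y]^(2/3).
Substitute y = (y/x)·x into the budget: x* = M/(P_x + P_y·(y/x)).
Numerically y/x = 21.544347, so x* = 204/(12 + 0.6·21.544347) = 8.184.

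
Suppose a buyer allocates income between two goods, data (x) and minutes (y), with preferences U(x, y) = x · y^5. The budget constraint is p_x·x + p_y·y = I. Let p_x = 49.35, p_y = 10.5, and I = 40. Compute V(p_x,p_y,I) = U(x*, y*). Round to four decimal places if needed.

V = 43.5581

The MRS is (1/5)·y/x. Set MRS = p_x/p_y.
Rearranging, p_y·y = 5·p_x·x. Substituting into the budget gives p_x·x·(1 + 5) = I.
Demand: x*(p_x,p_y,I) = 1/6·I/p_x and y* = 5/6·I/p_y.
At p_x=49.35, p_y=10.5, I=40: x* = 1/6·40/49.35 = 0.1351, y* = 3.1746.
Utility at the optimum: U(0.1351, 3.1746) = 43.5581.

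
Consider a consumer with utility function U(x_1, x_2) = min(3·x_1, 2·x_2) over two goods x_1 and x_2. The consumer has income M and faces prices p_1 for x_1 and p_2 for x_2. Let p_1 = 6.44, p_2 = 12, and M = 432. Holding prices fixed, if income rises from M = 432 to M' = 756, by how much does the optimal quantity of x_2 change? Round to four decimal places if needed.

Δx_2* = 19.8854

Demand: x_1*(p_1,p_2,M) = 2·M/(2·p_1 + 3·p_2), x_2* = 3·M/(2·p_1 + 3·p_2).
Here 2·6.44 + 3·12 = 48.88, giving x_2* = 26.5139.
At M' = 756: x_2* = 46.3993. Change: 46.3993 − 26.5139 = 19.8854.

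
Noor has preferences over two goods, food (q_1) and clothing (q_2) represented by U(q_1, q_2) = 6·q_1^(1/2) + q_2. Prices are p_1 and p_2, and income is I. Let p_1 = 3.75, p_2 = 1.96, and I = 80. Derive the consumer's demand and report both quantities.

q_1* = 2.4586, q_2* = 36.1123

Solve: √q_1 = 3·p_2/p_1, so q_1*(p_1,p_2) = (3·p_2/p_1)², and q_2* = (I − p_1·q_1*)/p_2.
Plugging in: q_1* = (3·1.96/3.75)² = 2.4586, q_2* = 36.1123.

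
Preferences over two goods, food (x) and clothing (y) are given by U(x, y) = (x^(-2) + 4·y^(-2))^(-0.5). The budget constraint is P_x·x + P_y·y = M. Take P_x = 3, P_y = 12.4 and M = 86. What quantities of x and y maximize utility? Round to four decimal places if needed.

x* = 5.6337, y* = 5.5725

MU_x ∝ x^(-3), MU_y ∝ 4·y^(-3), so MRS = (1/4)·(y/x)^(3) = P_x/P_y.
Solve for the ratio: y/x = [4·P_x/P_y]^(1/3).
With the ratio pinned down, the budget gives x* = M/(P_x + P_y·(y/x)) and y* = (y/x)·x*.
Numerically y/x = 0.98913, so x* = 86/(3 + 12.4·0.98913) = 5.6337 and y* = 0.98913·5.6337 = 5.5725.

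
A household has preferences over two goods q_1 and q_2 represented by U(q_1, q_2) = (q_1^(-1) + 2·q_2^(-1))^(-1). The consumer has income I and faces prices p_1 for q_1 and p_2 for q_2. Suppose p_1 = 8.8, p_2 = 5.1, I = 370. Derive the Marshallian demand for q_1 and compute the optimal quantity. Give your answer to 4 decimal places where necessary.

From the CES first-order condition, (1/2)·(q_2/q_1)^(2) = p_1/p_2.
Solve for the ratio: q_2/q_1 = [2·p_1/p_2]^(0.5).
Substitute q_2 = (q_2/q_1)·q_1 into the budget: q_1* = I/(p_1 + p_2·(q_2/q_1)).
Numerically q_2/q_1 = 1.857681, so q_1* = 370/(8.8 + 5.1·1.857681) = 20.2472.

q_1* = 20.2472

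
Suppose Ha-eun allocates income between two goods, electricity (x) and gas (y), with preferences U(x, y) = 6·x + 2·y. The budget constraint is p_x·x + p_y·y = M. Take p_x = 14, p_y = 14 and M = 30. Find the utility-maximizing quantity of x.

x* = 2.1429

x gives more utility per dollar, so spend all income on x: x* = M/p_x, y* = 0.
Numerically: x* = 2.1429, y* = 0.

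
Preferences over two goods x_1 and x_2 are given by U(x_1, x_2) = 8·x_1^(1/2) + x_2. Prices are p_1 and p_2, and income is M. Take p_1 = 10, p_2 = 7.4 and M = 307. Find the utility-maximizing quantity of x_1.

Utility is quasi-linear in x_2; the FOC for x_1 is 4/√x_1 = p_1/p_2.
Solve: √x_1 = 4·p_2/p_1, so x_1*(p_1,p_2) = (4·p_2/p_1)², and x_2* = (M − p_1·x_1*)/p_2.
Plugging in: x_1* = (4·7.4/10)² = 8.7616.

x_1* = 8.7616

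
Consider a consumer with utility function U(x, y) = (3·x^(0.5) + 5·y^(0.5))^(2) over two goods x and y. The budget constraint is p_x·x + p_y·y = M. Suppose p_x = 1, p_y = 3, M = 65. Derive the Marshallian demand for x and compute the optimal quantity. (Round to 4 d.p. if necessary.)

Numerically y/x = 0.308642, so x* = 65/(1 + 3·0.308642) = 33.75.

x* = 33.75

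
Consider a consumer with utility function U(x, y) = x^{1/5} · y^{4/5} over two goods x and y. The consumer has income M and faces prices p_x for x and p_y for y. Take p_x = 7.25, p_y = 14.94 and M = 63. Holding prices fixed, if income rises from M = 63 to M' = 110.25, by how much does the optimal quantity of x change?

Δx* = 1.3034

MU_x/MU_y = (0.2·y)/(0.8·x); tangency sets this equal to p_x/p_y.
Rearranging, p_y·y = 4·p_x·x. Substituting into the budget gives p_x·x·(1 + 4) = M.
Demand: x*(p_x,p_y,M) = 0.2·M/p_x and y* = 0.8·M/p_y.
At p_x=7.25, p_y=14.94, M=63: x* = 0.2·63/7.25 = 1.7379.
At M' = 110.25: x* = 3.0414. Change: 3.0414 − 1.7379 = 1.3034.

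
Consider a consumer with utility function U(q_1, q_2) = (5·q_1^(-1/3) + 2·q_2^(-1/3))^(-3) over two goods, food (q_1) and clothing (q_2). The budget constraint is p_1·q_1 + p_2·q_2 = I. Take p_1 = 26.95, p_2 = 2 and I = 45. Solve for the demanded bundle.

From the CES first-order condition, (5/2)·(q_2/q_1)^(4/3) = p_1/p_2.
Solve for the ratio: q_2/q_1 = [(2/5)·p_1/p_2]^(0.75).
Substitute q_2 = (q_2/q_1)·q_1 into the budget: q_1* = I/(p_1 + p_2·(q_2/q_1)).
Numerically q_2/q_1 = 3.53746, so q_1* = 45/(26.95 + 2·3.53746) = 1.3226 and q_2* = 3.53746·1.3226 = 4.6785.

q_1* = 1.3226, q_2* = 4.6785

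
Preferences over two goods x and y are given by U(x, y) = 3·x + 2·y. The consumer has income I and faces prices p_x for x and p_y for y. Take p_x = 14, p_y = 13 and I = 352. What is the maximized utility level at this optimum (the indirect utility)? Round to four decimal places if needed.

Linear utility — the consumer picks whichever good has higher MU/price: 3/14 = 0.2143 vs 2/13 = 0.1538.
x gives more utility per dollar, so spend all income on x: x* = I/p_x, y* = 0.
Numerically: x* = 25.1429, y* = 0.
Utility at the optimum: U(25.1429, 0) = 75.4286.

V = 75.4286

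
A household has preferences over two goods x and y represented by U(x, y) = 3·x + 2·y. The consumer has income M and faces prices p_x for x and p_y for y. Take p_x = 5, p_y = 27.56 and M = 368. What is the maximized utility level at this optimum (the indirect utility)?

V = 220.8

Linear utility — the consumer picks whichever good has higher MU/price: 3/5 = 0.6 vs 2/27.56 = 0.0726.
x gives more utility per dollar, so spend all income on x: x* = M/p_x, y* = 0.
Numerically: x* = 73.6, y* = 0.
Utility at the optimum: U(73.6, 0) = 220.8.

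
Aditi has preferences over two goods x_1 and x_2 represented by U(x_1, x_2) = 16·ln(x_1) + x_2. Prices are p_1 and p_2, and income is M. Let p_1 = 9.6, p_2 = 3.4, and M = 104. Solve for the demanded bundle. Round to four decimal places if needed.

x_1* = 5.6667, x_2* = 14.5882

At the given prices: x_1* = 16·3.4/9.6 = 5.6667, and x_2* = 14.5882.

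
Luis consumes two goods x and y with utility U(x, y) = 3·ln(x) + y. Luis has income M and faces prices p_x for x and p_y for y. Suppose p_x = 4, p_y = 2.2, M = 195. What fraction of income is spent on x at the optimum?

Set MRS = p_x/p_y: (3/x)/1 = p_x/p_y.
So x*(p_x,p_y) = 3·p_y/p_x, independent of income; and y* = (M − 3·p_y)/p_y.
At the given prices: x* = 3·2.2/4 = 1.65, and y* = 85.6364.
Expenditure on x: 4·1.65 = 6.6; share = 0.0338.

share on x = 0.0338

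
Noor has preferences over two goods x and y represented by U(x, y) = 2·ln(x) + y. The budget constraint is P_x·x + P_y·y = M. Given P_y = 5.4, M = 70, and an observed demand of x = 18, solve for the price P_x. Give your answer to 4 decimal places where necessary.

P_x = 0.6

Set MRS = P_x/P_y: (2/x)/1 = P_x/P_y.
So x*(P_x,P_y) = 2·P_y/P_x, independent of income; and y* = (M − 2·P_y)/P_y.
Set x* = 18 in the demand function and solve for P_x: P_x = 0.6.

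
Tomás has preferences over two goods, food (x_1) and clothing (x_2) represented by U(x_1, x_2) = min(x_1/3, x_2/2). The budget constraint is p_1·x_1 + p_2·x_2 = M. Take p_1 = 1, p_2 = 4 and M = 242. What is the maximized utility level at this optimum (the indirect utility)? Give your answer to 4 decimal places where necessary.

With perfect complements, no substitution: consume in ratio x_1:x_2 = 3:2.
Budget: p_1·x_1 + p_2·(2/3)·x_1 = M, so (3·p_1 + 2·p_2)·x_1 = 3·M.
Demand: x_1*(p_1,p_2,M) = 3·M/(3·p_1 + 2·p_2), x_2* = 2·M/(3·p_1 + 2·p_2).
Here 3·1 + 2·4 = 11, giving x_1* = 66 and x_2* = 44.
Utility at the optimum: U(66, 44) = 22.

V = 22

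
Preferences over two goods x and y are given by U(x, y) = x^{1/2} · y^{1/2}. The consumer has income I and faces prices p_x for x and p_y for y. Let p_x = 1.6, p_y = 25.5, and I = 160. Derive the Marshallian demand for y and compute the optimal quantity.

y* = 3.1373

The MRS is y/x. Set MRS = p_x/p_y.
Rearranging, p_y·y = p_x·x. Substituting into the budget gives p_x·x·(1 + 1) = I.
Demand: x*(p_x,p_y,I) = 0.5·I/p_x and y* = 0.5·I/p_y.
At p_x=1.6, p_y=25.5, I=160: y* = 0.5·160/25.5 = 3.1373.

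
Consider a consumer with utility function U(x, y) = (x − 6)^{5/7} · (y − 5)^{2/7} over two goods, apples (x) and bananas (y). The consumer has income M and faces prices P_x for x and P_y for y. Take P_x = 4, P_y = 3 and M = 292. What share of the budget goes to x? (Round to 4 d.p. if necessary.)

Let x' = x−6, y' = y−5. MRS = (5/2)·y'/x' = P_x/P_y.
After buying the subsistence bundle (6, 5), a share 5/7 of the remaining income goes to x: x* = 6 + 5/7·(M − 6P_x − 5P_y)/P_x.
Discretionary income = 292 − 6·4 − 5·3 = 253; x* = 6 + 5/7·253/4 = 51.1786; y* = 5 + 2/7·253/3 = 29.0952.
Expenditure on x: 4·51.1786 = 204.7143; share = 0.7011.

share on x = 0.7011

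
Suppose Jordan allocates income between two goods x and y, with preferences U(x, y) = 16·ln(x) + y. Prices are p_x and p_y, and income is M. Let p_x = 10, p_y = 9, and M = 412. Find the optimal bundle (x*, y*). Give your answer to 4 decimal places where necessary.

x* = 14.4, y* = 29.7778

MU_x = 16/x, MU_y = 1. Tangency: 16/x = p_x/p_y.
So x*(p_x,p_y) = 16·p_y/p_x, independent of income; and y* = (M − 16·p_y)/p_y.
At the given prices: x* = 16·9/10 = 14.4, and y* = 29.7778.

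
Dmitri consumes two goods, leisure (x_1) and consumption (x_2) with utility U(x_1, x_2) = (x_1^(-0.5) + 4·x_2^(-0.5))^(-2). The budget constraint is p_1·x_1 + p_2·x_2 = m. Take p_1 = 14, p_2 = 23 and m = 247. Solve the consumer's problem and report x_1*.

From the CES first-order condition, (1/4)·(x_2/x_1)^(1.5) = p_1/p_2.
Solve for the ratio: x_2/x_1 = [4·p_1/p_2]^(2/3).
Substitute x_2 = (x_2/x_1)·x_1 into the budget: x_1* = m/(p_1 + p_2·(x_2/x_1)).
Numerically x_2/x_1 = 1.80984, so x_1* = 247/(14 + 23·1.80984) = 4.4403.

x_1* = 4.4403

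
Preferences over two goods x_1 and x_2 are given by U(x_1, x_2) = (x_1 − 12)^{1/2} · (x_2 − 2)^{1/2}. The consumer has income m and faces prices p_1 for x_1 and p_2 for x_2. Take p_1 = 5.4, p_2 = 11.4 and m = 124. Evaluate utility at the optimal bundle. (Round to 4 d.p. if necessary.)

This is Cobb-Douglas in (x_1−12, x_2−2): tangency gives 0.5·p_2·(x_2−2) = 0.5·p_1·(x_1−12).
After buying the subsistence bundle (12, 2), a share 0.5 of the remaining income goes to x_1: x_1* = 12 + 0.5·(m − 12p_1 − 2p_2)/p_1.
Discretionary income = 124 − 12·5.4 − 2·11.4 = 36.4; x_1* = 12 + 0.5·36.4/5.4 = 15.3704; x_2* = 2 + 0.5·36.4/11.4 = 3.5965.
Utility at the optimum: U(15.3704, 3.5965) = 2.3196.

V = 2.3196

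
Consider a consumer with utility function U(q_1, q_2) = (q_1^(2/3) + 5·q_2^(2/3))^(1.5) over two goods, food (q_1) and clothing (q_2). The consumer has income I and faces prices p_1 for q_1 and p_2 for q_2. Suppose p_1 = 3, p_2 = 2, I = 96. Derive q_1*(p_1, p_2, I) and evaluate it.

q_1* = 0.1134

MU_q_1 ∝ q_1^(-1/3), MU_q_2 ∝ 5·q_2^(-1/3), so MRS = (1/5)·(q_2/q_1)^(1/3) = p_1/p_2.
Solve for the ratio: q_2/q_1 = [5·p_1/p_2]^(3).
Substitute q_2 = (q_2/q_1)·q_1 into the budget: q_1* = I/(p_1 + p_2·(q_2/q_1)).
Numerically q_2/q_1 = 421.875, so q_1* = 96/(3 + 2·421.875) = 0.1134.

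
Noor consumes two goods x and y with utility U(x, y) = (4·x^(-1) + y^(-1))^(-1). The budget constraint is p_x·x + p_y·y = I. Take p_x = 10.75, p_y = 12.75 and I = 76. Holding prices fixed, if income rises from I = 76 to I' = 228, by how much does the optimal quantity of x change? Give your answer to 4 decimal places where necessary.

Δx* = 9.1546

MU_x ∝ 4·x^(-2), MU_y ∝ y^(-2), so MRS = 4·(y/x)^(2) = p_x/p_y.
Hence y/x = ((1/4)·p_x/p_y)^(1/(2)), i.e. raised to the 0.5 power.
Substitute y = (y/x)·x into the budget: x* = I/(p_x + p_y·(y/x)).
Numerically y/x = 0.459113, so x* = 76/(10.75 + 12.75·0.459113) = 4.5773.
At I' = 228: x* = 13.7319. Change: 13.7319 − 4.5773 = 9.1546.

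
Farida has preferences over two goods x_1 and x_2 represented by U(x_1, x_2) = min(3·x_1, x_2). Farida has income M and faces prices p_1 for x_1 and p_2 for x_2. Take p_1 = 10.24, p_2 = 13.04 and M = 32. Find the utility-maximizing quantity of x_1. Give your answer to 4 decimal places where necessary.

x_1* = 0.6483

Leontief preferences: the optimum is at the kink where x_1/1 = x_2/3, i.e. x_2 = 3·x_1.
Budget: p_1·x_1 + p_2·3·x_1 = M, so (p_1 + 3·p_2)·x_1 = M.
Demand: x_1*(p_1,p_2,M) = M/(p_1 + 3·p_2), x_2* = 3·M/(p_1 + 3·p_2).
Here 10.24 + 3·13.04 = 49.36, giving x_1* = 0.6483.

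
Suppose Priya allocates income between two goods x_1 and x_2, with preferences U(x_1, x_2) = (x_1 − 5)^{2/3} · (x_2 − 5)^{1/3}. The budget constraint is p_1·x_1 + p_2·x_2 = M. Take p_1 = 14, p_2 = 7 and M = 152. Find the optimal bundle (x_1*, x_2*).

x_1* = 7.2381, x_2* = 7.2381

MRS = 2·(x_2−5)/(x_1−5). Tangency with p_1/p_2 gives x_2−5 = (1/2)·(p_1/p_2)·(x_1−5).
After buying the subsistence bundle (5, 5), a share 2/3 of the remaining income goes to x_1: x_1* = 5 + 2/3·(M − 5p_1 − 5p_2)/p_1.
Discretionary income = 152 − 5·14 − 5·7 = 47; x_1* = 5 + 2/3·47/14 = 7.2381; x_2* = 5 + 1/3·47/7 = 7.2381.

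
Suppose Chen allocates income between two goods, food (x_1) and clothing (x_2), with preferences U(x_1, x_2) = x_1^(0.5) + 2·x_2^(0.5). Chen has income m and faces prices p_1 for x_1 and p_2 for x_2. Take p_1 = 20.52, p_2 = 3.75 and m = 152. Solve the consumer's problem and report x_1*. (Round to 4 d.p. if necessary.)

x_1* = 0.3236

MU_x_1 ∝ x_1^(-0.5), MU_x_2 ∝ 2·x_2^(-0.5), so MRS = (1/2)·(x_2/x_1)^(0.5) = p_1/p_2.
Solve for the ratio: x_2/x_1 = [2·p_1/p_2]^(2).
With the ratio pinned down, the budget gives x_1* = m/(p_1 + p_2·(x_2/x_1)) and x_2* = (x_2/x_1)·x_1*.
Numerically x_2/x_1 = 119.771136, so x_1* = 152/(20.52 + 3.75·119.771136) = 0.3236.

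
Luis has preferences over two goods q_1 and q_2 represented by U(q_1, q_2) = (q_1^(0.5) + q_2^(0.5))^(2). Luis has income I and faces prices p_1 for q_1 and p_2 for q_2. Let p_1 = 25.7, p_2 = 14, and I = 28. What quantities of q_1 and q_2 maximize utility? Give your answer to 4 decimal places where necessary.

q_1* = 0.3842, q_2* = 1.2947

MRS = MU_q_1/MU_q_2 = (q_2/q_1)^(0.5). Set equal to p_1/p_2.
Hence q_2/q_1 = (p_1/p_2)^(1/(0.5)), i.e. raised to the 2 power.
Substitute q_2 = (q_2/q_1)·q_1 into the budget: q_1* = I/(p_1 + p_2·(q_2/q_1)).
Numerically q_2/q_1 = 3.369847, so q_1* = 28/(25.7 + 14·3.369847) = 0.3842 and q_2* = 3.369847·0.3842 = 1.2947.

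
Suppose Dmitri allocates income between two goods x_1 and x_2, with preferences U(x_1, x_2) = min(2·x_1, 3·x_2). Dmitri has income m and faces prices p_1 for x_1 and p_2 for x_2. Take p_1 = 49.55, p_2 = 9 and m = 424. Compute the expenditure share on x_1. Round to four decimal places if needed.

share on x_1 = 0.892

Leontief preferences: the optimum is at the kink where x_1/3 = x_2/2, i.e. x_2 = (2/3)·x_1.
Budget: p_1·x_1 + p_2·(2/3)·x_1 = m, so (3·p_1 + 2·p_2)·x_1 = 3·m.
Demand: x_1*(p_1,p_2,m) = 3·m/(3·p_1 + 2·p_2), x_2* = 2·m/(3·p_1 + 2·p_2).
Here 3·49.55 + 2·9 = 166.65, giving x_1* = 7.6328 and x_2* = 5.0885.
Expenditure on x_1: 49.55·7.6328 = 378.2034; share = 0.892.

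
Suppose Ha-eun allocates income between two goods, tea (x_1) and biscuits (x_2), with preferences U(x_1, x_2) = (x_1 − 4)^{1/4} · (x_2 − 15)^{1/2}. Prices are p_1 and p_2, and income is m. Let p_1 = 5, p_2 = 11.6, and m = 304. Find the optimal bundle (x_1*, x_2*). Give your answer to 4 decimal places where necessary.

This is Cobb-Douglas in (x_1−4, x_2−15): tangency gives 0.25·p_2·(x_2−15) = 0.5·p_1·(x_1−4).
After buying the subsistence bundle (4, 15), a share 1/3 of the remaining income goes to x_1: x_1* = 4 + 1/3·(m − 4p_1 − 15p_2)/p_1.
Discretionary income = 304 − 4·5 − 15·11.6 = 110; x_1* = 4 + 1/3·110/5 = 11.3333; x_2* = 15 + 2/3·110/11.6 = 21.3218.

x_1* = 11.3333, x_2* = 21.3218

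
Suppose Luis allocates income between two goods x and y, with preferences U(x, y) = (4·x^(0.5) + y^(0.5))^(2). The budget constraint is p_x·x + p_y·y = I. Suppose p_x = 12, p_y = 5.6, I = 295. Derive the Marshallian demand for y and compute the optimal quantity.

y* = 6.2219

MU_x ∝ 4·x^(-0.5), MU_y ∝ y^(-0.5), so MRS = 4·(y/x)^(0.5) = p_x/p_y.
Hence y/x = ((1/4)·p_x/p_y)^(1/(0.5)), i.e. raised to the 2 power.
Substitute y = (y/x)·x into the budget: x* = I/(p_x + p_y·(y/x)).
Numerically y/x = 0.28699, so x* = 295/(12 + 5.6·0.28699) = 21.6798 and y* = 0.28699·21.6798 = 6.2219.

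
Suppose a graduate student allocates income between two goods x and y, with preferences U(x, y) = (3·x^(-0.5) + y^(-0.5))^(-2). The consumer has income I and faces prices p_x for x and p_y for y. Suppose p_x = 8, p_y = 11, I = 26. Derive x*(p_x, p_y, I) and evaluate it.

x* = 2.1178

From the CES first-order condition, 3·(y/x)^(1.5) = p_x/p_y.
Hence y/x = ((1/3)·p_x/p_y)^(1/(1.5)), i.e. raised to the 2/3 power.
With the ratio pinned down, the budget gives x* = I/(p_x + p_y·(y/x)) and y* = (y/x)·x*.
Numerically y/x = 0.388792, so x* = 26/(8 + 11·0.388792) = 2.1178.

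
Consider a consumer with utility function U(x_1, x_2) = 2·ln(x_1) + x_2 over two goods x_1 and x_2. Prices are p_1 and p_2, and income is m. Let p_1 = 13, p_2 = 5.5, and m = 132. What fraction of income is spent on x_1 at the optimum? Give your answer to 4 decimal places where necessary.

share on x_1 = 0.0833

MU_x_1 = 2/x_1, MU_x_2 = 1. Tangency: 2/x_1 = p_1/p_2.
So x_1*(p_1,p_2) = 2·p_2/p_1, independent of income; and x_2* = (m − 2·p_2)/p_2.
At the given prices: x_1* = 2·5.5/13 = 0.8462, and x_2* = 22.
Expenditure on x_1: 13·0.8462 = 11; share = 0.0833.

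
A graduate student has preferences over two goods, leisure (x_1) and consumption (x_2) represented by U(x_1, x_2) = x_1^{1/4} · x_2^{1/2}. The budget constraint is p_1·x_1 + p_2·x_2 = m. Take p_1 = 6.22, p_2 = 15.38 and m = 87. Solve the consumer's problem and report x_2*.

The MRS is (1/2)·x_2/x_1. Set MRS = p_1/p_2.
So 0.25·p_2·x_2 = 0.5·p_1·x_1; combined with the budget, a share 1/3 of income goes to x_1.
Demand: x_1*(p_1,p_2,m) = 1/3·m/p_1 and x_2* = 2/3·m/p_2.
At p_1=6.22, p_2=15.38, m=87: x_2* = 2/3·87/15.38 = 3.7711.

x_2* = 3.7711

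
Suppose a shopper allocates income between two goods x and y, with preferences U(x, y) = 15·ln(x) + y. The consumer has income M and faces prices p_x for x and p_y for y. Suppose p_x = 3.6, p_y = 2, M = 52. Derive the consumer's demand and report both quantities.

x* = 8.3333, y* = 11

Set MRS = p_x/p_y: (15/x)/1 = p_x/p_y.
So x*(p_x,p_y) = 15·p_y/p_x, independent of income; and y* = (M − 15·p_y)/p_y.
At the given prices: x* = 15·2/3.6 = 8.3333, and y* = 11.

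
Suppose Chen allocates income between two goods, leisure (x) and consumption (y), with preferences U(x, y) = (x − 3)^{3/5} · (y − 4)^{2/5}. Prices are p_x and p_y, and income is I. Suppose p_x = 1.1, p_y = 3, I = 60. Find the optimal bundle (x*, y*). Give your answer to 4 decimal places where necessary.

x* = 27.3818, y* = 9.96

MRS = (3/2)·(y−4)/(x−3). Tangency with p_x/p_y gives y−4 = (2/3)·(p_x/p_y)·(x−3).
After buying the subsistence bundle (3, 4), a share 0.6 of the remaining income goes to x: x* = 3 + 0.6·(I − 3p_x − 4p_y)/p_x.
Discretionary income = 60 − 3·1.1 − 4·3 = 44.7; x* = 3 + 0.6·44.7/1.1 = 27.3818; y* = 4 + 0.4·44.7/3 = 9.96.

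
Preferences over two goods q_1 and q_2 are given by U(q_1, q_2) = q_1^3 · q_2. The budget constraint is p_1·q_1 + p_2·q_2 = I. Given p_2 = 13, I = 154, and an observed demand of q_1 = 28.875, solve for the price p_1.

The MRS is 3·q_2/q_1. Set MRS = p_1/p_2.
Rearranging, p_2·q_2 = (1/3)·p_1·q_1. Substituting into the budget gives p_1·q_1·(1 + (1/3)) = I.
Demand: q_1*(p_1,p_2,I) = 0.75·I/p_1 and q_2* = 0.25·I/p_2.
Set q_1* = 28.875 in the demand function and solve for p_1: p_1 = 4.

p_1 = 4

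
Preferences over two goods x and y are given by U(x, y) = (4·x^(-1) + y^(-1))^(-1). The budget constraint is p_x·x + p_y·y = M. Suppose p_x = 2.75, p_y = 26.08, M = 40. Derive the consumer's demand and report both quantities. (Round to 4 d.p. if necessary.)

x* = 5.7271, y* = 0.9299

MU_x ∝ 4·x^(-2), MU_y ∝ y^(-2), so MRS = 4·(y/x)^(2) = p_x/p_y.
Hence y/x = ((1/4)·p_x/p_y)^(1/(2)), i.e. raised to the 0.5 power.
With the ratio pinned down, the budget gives x* = M/(p_x + p_y·(y/x)) and y* = (y/x)·x*.
Numerically y/x = 0.162361, so x* = 40/(2.75 + 26.08·0.162361) = 5.7271 and y* = 0.162361·5.7271 = 0.9299.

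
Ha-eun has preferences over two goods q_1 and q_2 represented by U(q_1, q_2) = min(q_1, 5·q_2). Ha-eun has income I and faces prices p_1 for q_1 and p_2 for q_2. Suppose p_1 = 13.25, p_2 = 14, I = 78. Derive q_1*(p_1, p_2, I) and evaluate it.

q_1* = 4.8598

Here 5·13.25 + 14 = 80.25, giving q_1* = 4.8598.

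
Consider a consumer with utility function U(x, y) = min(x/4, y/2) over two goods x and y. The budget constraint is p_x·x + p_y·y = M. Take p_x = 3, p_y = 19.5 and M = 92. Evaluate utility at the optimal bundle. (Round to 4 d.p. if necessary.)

V = 1.8039

Leontief preferences: the optimum is at the kink where x/4 = y/2, i.e. y = (1/2)·x.
Budget: p_x·x + p_y·(1/2)·x = M, so (4·p_x + 2·p_y)·x = 4·M.
Demand: x*(p_x,p_y,M) = 4·M/(4·p_x + 2·p_y), y* = 2·M/(4·p_x + 2·p_y).
Here 4·3 + 2·19.5 = 51, giving x* = 7.2157 and y* = 3.6078.
Utility at the optimum: U(7.2157, 3.6078) = 1.8039.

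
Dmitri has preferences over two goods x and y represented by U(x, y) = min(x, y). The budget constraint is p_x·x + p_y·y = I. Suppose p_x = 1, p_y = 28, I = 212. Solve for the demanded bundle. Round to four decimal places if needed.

x* = 7.3103, y* = 7.3103

Leontief preferences: the optimum is at the kink where x/1 = y/1, i.e. y = x.
Budget: p_x·x + p_y·x = I, so (p_x + p_y)·x = I.
Demand: x*(p_x,p_y,I) = I/(p_x + p_y), y* = I/(p_x + p_y).
Here 1 + 28 = 29, giving x* = 7.3103 and y* = 7.3103.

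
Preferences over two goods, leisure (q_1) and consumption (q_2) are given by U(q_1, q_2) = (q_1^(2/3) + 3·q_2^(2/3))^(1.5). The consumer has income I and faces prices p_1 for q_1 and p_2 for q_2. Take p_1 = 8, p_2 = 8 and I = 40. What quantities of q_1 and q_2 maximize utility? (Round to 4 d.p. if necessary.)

q_1* = 0.1786, q_2* = 4.8214

From the CES first-order condition, (1/3)·(q_2/q_1)^(1/3) = p_1/p_2.
Hence q_2/q_1 = (3·p_1/p_2)^(1/(1/3)), i.e. raised to the 3 power.
With the ratio pinned down, the budget gives q_1* = I/(p_1 + p_2·(q_2/q_1)) and q_2* = (q_2/q_1)·q_1*.
Numerically q_2/q_1 = 27, so q_1* = 40/(8 + 8·27) = 0.1786 and q_2* = 27·0.1786 = 4.8214.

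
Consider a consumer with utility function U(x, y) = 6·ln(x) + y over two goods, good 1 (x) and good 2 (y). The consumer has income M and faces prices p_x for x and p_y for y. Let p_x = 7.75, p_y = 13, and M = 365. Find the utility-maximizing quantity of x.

x* = 10.0645

Set MRS = p_x/p_y: (6/x)/1 = p_x/p_y.
So x*(p_x,p_y) = 6·p_y/p_x, independent of income; and y* = (M − 6·p_y)/p_y.
At the given prices: x* = 6·13/7.75 = 10.0645.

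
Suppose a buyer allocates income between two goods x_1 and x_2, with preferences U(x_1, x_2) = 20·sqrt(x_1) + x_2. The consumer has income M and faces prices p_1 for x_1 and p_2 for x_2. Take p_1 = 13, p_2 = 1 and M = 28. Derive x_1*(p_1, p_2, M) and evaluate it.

Utility is quasi-linear in x_2; the FOC for x_1 is 10/√x_1 = p_1/p_2.
Solve: √x_1 = 10·p_2/p_1, so x_1*(p_1,p_2) = (10·p_2/p_1)², and x_2* = (M − p_1·x_1*)/p_2.
Plugging in: x_1* = (10·1/13)² = 0.5917.

x_1* = 0.5917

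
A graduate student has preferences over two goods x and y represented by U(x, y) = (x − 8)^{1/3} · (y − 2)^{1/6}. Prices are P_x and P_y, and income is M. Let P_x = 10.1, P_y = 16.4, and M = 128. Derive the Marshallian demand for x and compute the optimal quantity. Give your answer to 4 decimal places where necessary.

x* = 8.9505

MRS = 2·(y−2)/(x−8). Tangency with P_x/P_y gives y−2 = (1/2)·(P_x/P_y)·(x−8).
After buying the subsistence bundle (8, 2), a share 2/3 of the remaining income goes to x: x* = 8 + 2/3·(M − 8P_x − 2P_y)/P_x.
Discretionary income = 128 − 8·10.1 − 2·16.4 = 14.4; x* = 8 + 2/3·14.4/10.1 = 8.9505.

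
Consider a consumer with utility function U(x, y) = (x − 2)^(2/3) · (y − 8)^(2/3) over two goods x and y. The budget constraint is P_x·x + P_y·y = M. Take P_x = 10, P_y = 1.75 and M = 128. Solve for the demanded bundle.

Let x' = x−2, y' = y−8. MRS = y'/x' = P_x/P_y.
Substituting into the budget: x* = 2 + 0.5·(M − 2·P_x − 8·P_y)/P_x, and y* = 8 + 0.5·(…)/P_y.
Discretionary income = 128 − 2·10 − 8·1.75 = 94; x* = 2 + 0.5·94/10 = 6.7; y* = 8 + 0.5·94/1.75 = 34.8571.

x* = 6.7, y* = 34.8571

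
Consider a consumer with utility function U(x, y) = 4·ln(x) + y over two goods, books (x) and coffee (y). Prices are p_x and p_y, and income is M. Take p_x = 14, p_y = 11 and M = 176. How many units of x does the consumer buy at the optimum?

So x*(p_x,p_y) = 4·p_y/p_x, independent of income; and y* = (M − 4·p_y)/p_y.
At the given prices: x* = 4·11/14 = 3.1429.

x* = 3.1429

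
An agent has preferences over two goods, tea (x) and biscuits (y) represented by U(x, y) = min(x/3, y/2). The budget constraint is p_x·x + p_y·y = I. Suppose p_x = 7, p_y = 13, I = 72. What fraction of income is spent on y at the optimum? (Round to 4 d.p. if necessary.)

share on y = 0.5532

With perfect complements, no substitution: consume in ratio x:y = 3:2.
Budget: p_x·x + p_y·(2/3)·x = I, so (3·p_x + 2·p_y)·x = 3·I.
Demand: x*(p_x,p_y,I) = 3·I/(3·p_x + 2·p_y), y* = 2·I/(3·p_x + 2·p_y).
Here 3·7 + 2·13 = 47, giving x* = 4.5957 and y* = 3.0638.
Expenditure on y: 13·3.0638 = 39.8298; share = 0.5532.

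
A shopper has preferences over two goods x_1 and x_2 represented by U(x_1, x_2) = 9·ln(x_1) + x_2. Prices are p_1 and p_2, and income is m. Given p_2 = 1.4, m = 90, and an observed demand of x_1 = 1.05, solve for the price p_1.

p_1 = 12

MU_x_1 = 9/x_1, MU_x_2 = 1. Tangency: 9/x_1 = p_1/p_2.
So x_1*(p_1,p_2) = 9·p_2/p_1, independent of income; and x_2* = (m − 9·p_2)/p_2.
Set x_1* = 1.05 in the demand function and solve for p_1: p_1 = 12.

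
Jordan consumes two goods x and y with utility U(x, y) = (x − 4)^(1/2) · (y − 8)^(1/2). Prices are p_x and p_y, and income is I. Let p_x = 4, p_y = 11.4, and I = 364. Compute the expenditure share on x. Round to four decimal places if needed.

share on x = 0.3967

Substituting into the budget: x* = 4 + 0.5·(I − 4·p_x − 8·p_y)/p_x, and y* = 8 + 0.5·(…)/p_y.
Discretionary income = 364 − 4·4 − 8·11.4 = 256.8; x* = 4 + 0.5·256.8/4 = 36.1; y* = 8 + 0.5·256.8/11.4 = 19.2632.
Expenditure on x: 4·36.1 = 144.4; share = 0.3967.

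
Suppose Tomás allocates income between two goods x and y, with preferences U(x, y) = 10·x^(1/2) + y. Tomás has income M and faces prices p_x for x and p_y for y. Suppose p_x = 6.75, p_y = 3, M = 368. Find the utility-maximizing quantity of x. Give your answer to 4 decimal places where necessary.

x* = 4.9383

Set MRS = p_x/p_y: 5·x^(−1/2) = p_x/p_y.
Solve: √x = 5·p_y/p_x, so x*(p_x,p_y) = (5·p_y/p_x)², and y* = (M − p_x·x*)/p_y.
Plugging in: x* = (5·3/6.75)² = 4.9383.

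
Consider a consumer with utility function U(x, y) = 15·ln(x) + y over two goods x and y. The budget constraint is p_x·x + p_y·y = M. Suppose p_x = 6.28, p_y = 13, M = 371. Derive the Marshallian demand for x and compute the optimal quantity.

MU_x = 15/x, MU_y = 1. Tangency: 15/x = p_x/p_y.
So x*(p_x,p_y) = 15·p_y/p_x, independent of income; and y* = (M − 15·p_y)/p_y.
At the given prices: x* = 15·13/6.28 = 31.051.

x* = 31.051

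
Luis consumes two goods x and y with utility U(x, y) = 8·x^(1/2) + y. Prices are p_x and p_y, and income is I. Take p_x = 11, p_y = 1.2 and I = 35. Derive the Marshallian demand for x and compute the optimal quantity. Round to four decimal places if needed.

x* = 0.1904

Utility is quasi-linear in y; the FOC for x is 4/√x = p_x/p_y.
Thus x* = (4·p_y/p_x)² — independent of I — with the rest of income spent on y.
Plugging in: x* = (4·1.2/11)² = 0.1904.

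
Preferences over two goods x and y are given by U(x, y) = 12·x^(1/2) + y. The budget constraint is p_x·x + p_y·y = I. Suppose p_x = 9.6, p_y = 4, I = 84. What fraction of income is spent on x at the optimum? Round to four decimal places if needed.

Utility is quasi-linear in y; the FOC for x is 6/√x = p_x/p_y.
Thus x* = (6·p_y/p_x)² — independent of I — with the rest of income spent on y.
Plugging in: x* = (6·4/9.6)² = 6.25, y* = 6.
Expenditure on x: 9.6·6.25 = 60; share = 0.7143.

share on x = 0.7143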